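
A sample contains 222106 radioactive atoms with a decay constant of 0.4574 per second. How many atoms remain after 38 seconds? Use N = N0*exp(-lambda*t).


N = N0 * exp(-lambda * t)
N = 222106 * exp(-0.4574 * 38)
N = 0.0062806

0.0062806


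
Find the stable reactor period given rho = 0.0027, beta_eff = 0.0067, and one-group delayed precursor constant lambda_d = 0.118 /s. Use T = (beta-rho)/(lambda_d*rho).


T = (beta - rho) / (lambda_d * rho)
T = (0.0067 - 0.0027) / (0.118 * 0.0027)
T = 12.555 s

12.555


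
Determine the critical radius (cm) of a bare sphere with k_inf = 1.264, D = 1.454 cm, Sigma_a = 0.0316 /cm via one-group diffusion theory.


L^2 = D / Sigma_a = 1.454 / 0.0316 = 46.01266 cm^2
B_m^2 = (k_inf - 1) / L^2 = (1.264 - 1) / 46.01266 = 0.005737551 /cm^2
For a bare sphere: B_g = pi/R, so R_c = pi / sqrt(B_m^2)
R_c = pi / sqrt(0.005737551) = 41.475 cm

41.475


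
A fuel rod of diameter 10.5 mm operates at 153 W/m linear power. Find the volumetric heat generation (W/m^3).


r = D / 2 / 1000 = 10.5 / 2 / 1000 = 0.00525 m
q''' = q' / (pi * r^2)
q''' = 153 / (pi * 0.00525^2)
q''' = 1.7669e+06 W/m^3

1.7669e+06


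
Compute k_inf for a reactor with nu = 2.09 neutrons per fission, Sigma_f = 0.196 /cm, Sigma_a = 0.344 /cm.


k_inf = nu * Sigma_f / Sigma_a
k_inf = 2.09 * 0.196 / 0.344
k_inf = 1.1908

1.1908


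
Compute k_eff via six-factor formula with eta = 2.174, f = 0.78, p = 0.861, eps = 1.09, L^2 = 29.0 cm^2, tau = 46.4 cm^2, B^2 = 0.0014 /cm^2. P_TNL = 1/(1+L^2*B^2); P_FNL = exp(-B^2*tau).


k_inf = eta*f*p*eps = 2.174*0.78*0.861*1.09 = 1.591416
P_TNL = 1/(1 + L^2*B^2) = 1/(1 + 29.0*0.0014) = 0.9609840
P_FNL = exp(-B^2*tau) = exp(-0.0014*46.4) = 0.9371049
k_eff = k_inf * P_TNL * P_FNL = 1.591416 * 0.9609840 * 0.9371049
k_eff = 1.4331

1.4331


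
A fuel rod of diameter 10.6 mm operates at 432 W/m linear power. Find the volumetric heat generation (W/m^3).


r = D / 2 / 1000 = 10.6 / 2 / 1000 = 0.0053 m
q''' = q' / (pi * r^2)
q''' = 432 / (pi * 0.0053^2)
q''' = 4.8953e+06 W/m^3

4.8953e+06


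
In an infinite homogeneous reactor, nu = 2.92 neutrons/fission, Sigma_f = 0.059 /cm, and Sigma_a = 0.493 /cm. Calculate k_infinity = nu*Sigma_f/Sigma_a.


k_inf = nu * Sigma_f / Sigma_a
k_inf = 2.92 * 0.059 / 0.493
k_inf = 0.34945

0.34945


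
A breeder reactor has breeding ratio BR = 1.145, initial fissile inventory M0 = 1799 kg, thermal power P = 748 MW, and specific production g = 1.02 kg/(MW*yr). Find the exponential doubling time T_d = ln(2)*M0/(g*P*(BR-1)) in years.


Breeding gain G = BR - 1 = 1.145 - 1 = 0.145
Fissile production rate = g * P * G = 1.02 * 748 * 0.145 = 110.6292 kg/yr
T_d = ln(2) * M0 / (g * P * G)
T_d = ln(2) * 1799 / 110.6292 = 11.272 yr

11.272


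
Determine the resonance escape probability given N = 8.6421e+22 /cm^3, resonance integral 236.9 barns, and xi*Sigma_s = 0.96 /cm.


p = exp(-N * I * 1e-24 / (xi*Sigma_s))
p = exp(-8.6421e+22 * 236.9 * 1e-24 / 0.96)
p = 5.4721e-10

5.4721e-10


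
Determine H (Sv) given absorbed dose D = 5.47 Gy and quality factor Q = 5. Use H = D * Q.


H = D * Q
H = 5.47 * 5
H = 27.350 Sv

27.350


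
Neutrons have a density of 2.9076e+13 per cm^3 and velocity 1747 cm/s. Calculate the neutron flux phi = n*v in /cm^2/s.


phi = n * v
phi = 2.9076e+13 * 1747
phi = 5.0796e+16 /cm^2/s

5.0796e+16


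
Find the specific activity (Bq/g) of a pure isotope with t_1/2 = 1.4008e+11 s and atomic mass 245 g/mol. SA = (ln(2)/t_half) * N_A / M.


lambda = ln(2) / t_half = ln(2) / 1.4008e+11 = 4.948224e-12 /s
SA = lambda * N_A / M
SA = 4.948224e-12 * 6.022e23 / 245
SA = 1.2163e+10 Bq/g

1.2163e+10


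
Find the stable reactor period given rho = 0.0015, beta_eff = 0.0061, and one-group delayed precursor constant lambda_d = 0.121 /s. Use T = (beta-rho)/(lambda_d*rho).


T = (beta - rho) / (lambda_d * rho)
T = (0.0061 - 0.0015) / (0.121 * 0.0015)
T = 25.344 s

25.344


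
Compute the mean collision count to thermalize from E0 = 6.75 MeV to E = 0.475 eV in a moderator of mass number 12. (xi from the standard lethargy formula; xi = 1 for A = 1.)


xi = 1 + (A-1)^2/(2A)*ln((A-1)/(A+1)) = 0.1577690 (for A = 12)
n = ln(E0/E) / xi
n = ln(6.75e6 / 0.475) / 0.1577690
n = ln(1.421053e+07) / 0.1577690 = 104.39

104.39


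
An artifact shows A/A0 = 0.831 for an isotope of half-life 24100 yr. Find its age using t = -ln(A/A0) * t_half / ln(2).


lambda = ln(2) / t_half = ln(2) / 24100 = 2.876129e-05 /yr
t = -ln(A/A0) / lambda
t = -ln(0.831) / 2.876129e-05
t = 6436.6 yr

6436.6


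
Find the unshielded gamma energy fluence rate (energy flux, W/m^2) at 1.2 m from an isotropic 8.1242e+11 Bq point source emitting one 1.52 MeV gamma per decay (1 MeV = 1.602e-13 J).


psi = A * E * 1.602e-13 / (4*pi*r^2)
psi = 8.1242e+11 * 1.52 * 1.602e-13 / (4*pi*1.2^2)
psi = 0.010932 W/m^2

0.010932


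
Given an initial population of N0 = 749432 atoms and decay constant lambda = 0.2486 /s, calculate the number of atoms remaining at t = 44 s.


N = N0 * exp(-lambda * t)
N = 749432 * exp(-0.2486 * 44)
N = 13.312

13.312


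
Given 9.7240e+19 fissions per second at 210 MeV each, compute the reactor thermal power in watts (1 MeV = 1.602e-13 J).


P = fission_rate * E_MeV * 1.602e-13
P = 9.7240e+19 * 210 * 1.602e-13
P = 3.2713e+09 W

3.2713e+09


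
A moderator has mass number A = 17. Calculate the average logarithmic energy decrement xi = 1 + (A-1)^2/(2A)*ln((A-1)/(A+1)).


xi = 1 + (A-1)^2/(2A) * ln((A-1)/(A+1))
xi = 1 + (17-1)^2/(2*17) * ln((17-1)/(17 +1))
xi = 0.11316

0.11316


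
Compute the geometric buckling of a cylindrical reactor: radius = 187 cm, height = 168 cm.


B^2 = (2.405/R)^2 + (pi/H)^2
B^2 = (2.405/187)^2 + (pi/168)^2
B^2 = 5.1509e-04 /cm^2

5.1509e-04


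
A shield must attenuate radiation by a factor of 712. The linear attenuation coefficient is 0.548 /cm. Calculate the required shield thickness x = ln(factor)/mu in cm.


x = ln(factor) / mu
x = ln(712) / 0.548
x = 11.986 cm

11.986


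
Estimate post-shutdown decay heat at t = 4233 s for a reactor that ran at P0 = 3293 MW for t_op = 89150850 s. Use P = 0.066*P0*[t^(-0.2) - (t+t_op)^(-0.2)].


P/P0 = 0.066 * [t^(-0.2) - (t + t_op)^(-0.2)]
P/P0 = 0.066 * [4233^(-0.2) - (4233 + 89150850)^(-0.2)]
P/P0 = 0.066 * [0.1882220 - 0.02570223] = 0.01072630
P = 3293 * 0.01072630 = 35.322 MW

35.322


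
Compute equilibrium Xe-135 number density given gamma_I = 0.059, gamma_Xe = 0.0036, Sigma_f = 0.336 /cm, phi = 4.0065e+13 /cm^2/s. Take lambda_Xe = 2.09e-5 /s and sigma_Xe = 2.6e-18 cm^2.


Xe_eq = (gamma_I + gamma_Xe) * Sigma_f * phi / (lambda_Xe + sigma_Xe * phi)
Numerator = (0.059 + 0.0036) * 0.336 * 4.0065e+13 = 8.427112e+11
Denominator = 2.09e-5 + 2.6e-18 * 4.0065e+13 = 1.250690e-04
Xe_eq = 8.427112e+11 / 1.250690e-04 = 6.7380e+15 /cm^3

6.7380e+15


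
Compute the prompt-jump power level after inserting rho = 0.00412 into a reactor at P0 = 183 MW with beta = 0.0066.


P1/P0 = beta / (beta - rho)
P1/P0 = 0.0066 / (0.0066 - 0.00412) = 2.661290
P1 = 183 * 2.661290 = 487.02 MW

487.02


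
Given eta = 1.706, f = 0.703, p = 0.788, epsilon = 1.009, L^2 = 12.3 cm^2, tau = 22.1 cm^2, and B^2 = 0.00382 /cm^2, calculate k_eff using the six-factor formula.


k_inf = eta*f*p*eps = 1.706*0.703*0.788*1.009 = 0.9535681
P_TNL = 1/(1 + L^2*B^2) = 1/(1 + 12.3*0.00382) = 0.9551226
P_FNL = exp(-B^2*tau) = exp(-0.00382*22.1) = 0.9190433
k_eff = k_inf * P_TNL * P_FNL = 0.9535681 * 0.9551226 * 0.9190433
k_eff = 0.83704

0.83704


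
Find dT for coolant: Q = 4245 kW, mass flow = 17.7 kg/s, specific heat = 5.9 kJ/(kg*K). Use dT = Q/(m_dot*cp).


dT = Q / (m_dot * cp)
dT = 4245 / (17.7 * 5.9)
dT = 40.649 C

40.649


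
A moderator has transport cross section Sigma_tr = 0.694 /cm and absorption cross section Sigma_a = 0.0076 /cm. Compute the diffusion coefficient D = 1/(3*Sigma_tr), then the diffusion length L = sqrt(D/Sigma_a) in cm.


D = 1 / (3 * Sigma_tr) = 1 / (3 * 0.694) = 0.4803074 cm
L = sqrt(D / Sigma_a)
L = sqrt(0.4803074 / 0.0076)
L = 7.9497 cm

7.9497


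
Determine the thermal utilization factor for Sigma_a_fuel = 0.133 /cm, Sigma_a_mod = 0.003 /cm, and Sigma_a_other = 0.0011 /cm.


f = Sigma_a_fuel / (Sigma_a_fuel + Sigma_a_mod + Sigma_a_other)
f = 0.133 / (0.133 + 0.003 + 0.0011)
f = 0.97009

0.97009


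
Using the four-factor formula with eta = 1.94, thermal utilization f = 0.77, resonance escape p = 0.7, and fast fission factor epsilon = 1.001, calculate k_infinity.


k_inf = eta * f * p * epsilon
k_inf = 1.94 * 0.77 * 0.7 * 1.001
k_inf = 1.0467

1.0467


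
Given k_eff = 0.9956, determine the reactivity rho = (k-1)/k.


rho = (k_eff - 1) / k_eff
rho = (0.9956 - 1) / 0.9956
rho = -0.0044194

-0.0044194


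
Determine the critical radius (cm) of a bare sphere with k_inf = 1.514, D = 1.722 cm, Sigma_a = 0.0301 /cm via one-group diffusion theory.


L^2 = D / Sigma_a = 1.722 / 0.0301 = 57.20930 cm^2
B_m^2 = (k_inf - 1) / L^2 = (1.514 - 1) / 57.20930 = 0.008984553 /cm^2
For a bare sphere: B_g = pi/R, so R_c = pi / sqrt(B_m^2)
R_c = pi / sqrt(0.008984553) = 33.144 cm

33.144


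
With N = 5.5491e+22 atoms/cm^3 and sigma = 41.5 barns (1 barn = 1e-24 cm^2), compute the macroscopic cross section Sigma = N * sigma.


Sigma = N * sigma_barns * 1e-24
Sigma = 5.5491e+22 * 41.5 * 1e-24
Sigma = 2.3029 /cm

2.3029


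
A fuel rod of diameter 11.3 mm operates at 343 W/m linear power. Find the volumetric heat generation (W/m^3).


r = D / 2 / 1000 = 11.3 / 2 / 1000 = 0.00565 m
q''' = q' / (pi * r^2)
q''' = 343 / (pi * 0.00565^2)
q''' = 3.4202e+06 W/m^3

3.4202e+06


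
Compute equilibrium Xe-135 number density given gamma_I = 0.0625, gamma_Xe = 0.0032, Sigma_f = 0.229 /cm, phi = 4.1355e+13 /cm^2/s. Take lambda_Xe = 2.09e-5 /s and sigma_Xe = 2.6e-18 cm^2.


Xe_eq = (gamma_I + gamma_Xe) * Sigma_f * phi / (lambda_Xe + sigma_Xe * phi)
Numerator = (0.0625 + 0.0032) * 0.229 * 4.1355e+13 = 6.221984e+11
Denominator = 2.09e-5 + 2.6e-18 * 4.1355e+13 = 1.284230e-04
Xe_eq = 6.221984e+11 / 1.284230e-04 = 4.8449e+15 /cm^3

4.8449e+15


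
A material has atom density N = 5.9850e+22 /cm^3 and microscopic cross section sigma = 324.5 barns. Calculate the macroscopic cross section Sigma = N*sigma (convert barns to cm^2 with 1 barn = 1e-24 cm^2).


Sigma = N * sigma_barns * 1e-24
Sigma = 5.9850e+22 * 324.5 * 1e-24
Sigma = 19.421 /cm

19.421


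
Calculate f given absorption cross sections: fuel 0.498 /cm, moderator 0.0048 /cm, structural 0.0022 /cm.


f = Sigma_a_fuel / (Sigma_a_fuel + Sigma_a_mod + Sigma_a_other)
f = 0.498 / (0.498 + 0.0048 + 0.0022)
f = 0.98614

0.98614


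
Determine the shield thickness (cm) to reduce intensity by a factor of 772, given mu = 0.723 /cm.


x = ln(factor) / mu
x = ln(772) / 0.723
x = 9.1964 cm

9.1964


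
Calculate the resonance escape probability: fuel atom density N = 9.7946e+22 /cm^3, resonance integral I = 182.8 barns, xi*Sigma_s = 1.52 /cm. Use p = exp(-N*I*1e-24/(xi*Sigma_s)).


p = exp(-N * I * 1e-24 / (xi*Sigma_s))
p = exp(-9.7946e+22 * 182.8 * 1e-24 / 1.52)
p = 7.6616e-06

7.6616e-06


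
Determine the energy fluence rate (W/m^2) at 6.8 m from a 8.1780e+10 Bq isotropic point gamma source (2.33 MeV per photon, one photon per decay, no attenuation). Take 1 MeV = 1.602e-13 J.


psi = A * E * 1.602e-13 / (4*pi*r^2)
psi = 8.1780e+10 * 2.33 * 1.602e-13 / (4*pi*6.8^2)
psi = 5.2534e-05 W/m^2

5.2534e-05


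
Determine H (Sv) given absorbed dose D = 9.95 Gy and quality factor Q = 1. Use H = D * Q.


H = D * Q
H = 9.95 * 1
H = 9.9500 Sv

9.9500


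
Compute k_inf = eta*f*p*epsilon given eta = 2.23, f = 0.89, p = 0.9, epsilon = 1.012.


k_inf = eta * f * p * epsilon
k_inf = 2.23 * 0.89 * 0.9 * 1.012
k_inf = 1.8077

1.8077


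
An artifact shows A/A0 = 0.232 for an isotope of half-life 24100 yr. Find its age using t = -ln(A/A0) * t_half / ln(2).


lambda = ln(2) / t_half = ln(2) / 24100 = 2.876129e-05 /yr
t = -ln(A/A0) / lambda
t = -ln(0.232) / 2.876129e-05
t = 50798 yr

50798


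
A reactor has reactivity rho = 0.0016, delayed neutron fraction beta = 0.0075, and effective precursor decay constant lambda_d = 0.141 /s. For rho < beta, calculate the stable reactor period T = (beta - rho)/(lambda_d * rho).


T = (beta - rho) / (lambda_d * rho)
T = (0.0075 - 0.0016) / (0.141 * 0.0016)
T = 26.152 s

26.152


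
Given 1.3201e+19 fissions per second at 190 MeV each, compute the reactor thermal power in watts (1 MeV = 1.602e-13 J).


P = fission_rate * E_MeV * 1.602e-13
P = 1.3201e+19 * 190 * 1.602e-13
P = 4.0181e+08 W

4.0181e+08


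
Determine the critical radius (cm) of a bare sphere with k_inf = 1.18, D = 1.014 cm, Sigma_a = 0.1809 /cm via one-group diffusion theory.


L^2 = D / Sigma_a = 1.014 / 0.1809 = 5.605307 cm^2
B_m^2 = (k_inf - 1) / L^2 = (1.18 - 1) / 5.605307 = 0.03211242 /cm^2
For a bare sphere: B_g = pi/R, so R_c = pi / sqrt(B_m^2)
R_c = pi / sqrt(0.03211242) = 17.531 cm

17.531


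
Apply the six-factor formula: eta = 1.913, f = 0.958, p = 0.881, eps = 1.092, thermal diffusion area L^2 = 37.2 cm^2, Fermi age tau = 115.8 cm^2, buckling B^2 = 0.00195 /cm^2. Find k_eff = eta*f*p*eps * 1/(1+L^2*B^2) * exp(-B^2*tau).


k_inf = eta*f*p*eps = 1.913*0.958*0.881*1.092 = 1.763108
P_TNL = 1/(1 + L^2*B^2) = 1/(1 + 37.2*0.00195) = 0.9323662
P_FNL = exp(-B^2*tau) = exp(-0.00195*115.8) = 0.7978697
k_eff = k_inf * P_TNL * P_FNL = 1.763108 * 0.9323662 * 0.7978697
k_eff = 1.3116

1.3116


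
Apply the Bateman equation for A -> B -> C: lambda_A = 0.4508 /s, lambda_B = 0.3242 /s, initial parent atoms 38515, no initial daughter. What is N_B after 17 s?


N_B(t) = lambda_A * N_A0 / (lambda_B - lambda_A) * [exp(-lambda_A*t) - exp(-lambda_B*t)]
exp(-0.4508*17) = 4.696138e-04; exp(-0.3242*17) = 0.004040447
N_B = 0.4508 * 38515 / (0.3242 - 0.4508) * (4.696138e-04 - 0.004040447)
N_B = 489.72

489.72


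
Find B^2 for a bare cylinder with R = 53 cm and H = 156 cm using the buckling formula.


B^2 = (2.405/R)^2 + (pi/H)^2
B^2 = (2.405/53)^2 + (pi/156)^2
B^2 = 0.0024647 /cm^2

0.0024647


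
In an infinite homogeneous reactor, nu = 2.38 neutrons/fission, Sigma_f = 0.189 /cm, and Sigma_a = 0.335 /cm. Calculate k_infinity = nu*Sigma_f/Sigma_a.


k_inf = nu * Sigma_f / Sigma_a
k_inf = 2.38 * 0.189 / 0.335
k_inf = 1.3427

1.3427


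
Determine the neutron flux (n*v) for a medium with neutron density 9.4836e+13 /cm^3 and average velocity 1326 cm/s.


phi = n * v
phi = 9.4836e+13 * 1326
phi = 1.2575e+17 /cm^2/s

1.2575e+17


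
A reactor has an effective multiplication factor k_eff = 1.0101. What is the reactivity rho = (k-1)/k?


rho = (k_eff - 1) / k_eff
rho = (1.0101 - 1) / 1.0101
rho = 0.0099990

0.0099990


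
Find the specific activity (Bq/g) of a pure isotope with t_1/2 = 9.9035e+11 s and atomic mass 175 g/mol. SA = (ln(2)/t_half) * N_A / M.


lambda = ln(2) / t_half = ln(2) / 9.9035e+11 = 6.999012e-13 /s
SA = lambda * N_A / M
SA = 6.999012e-13 * 6.022e23 / 175
SA = 2.4085e+09 Bq/g

2.4085e+09


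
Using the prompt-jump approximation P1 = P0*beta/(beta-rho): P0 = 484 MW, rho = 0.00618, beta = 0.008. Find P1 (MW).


P1/P0 = beta / (beta - rho)
P1/P0 = 0.008 / (0.008 - 0.00618) = 4.395604
P1 = 484 * 4.395604 = 2127.5 MW

2127.5


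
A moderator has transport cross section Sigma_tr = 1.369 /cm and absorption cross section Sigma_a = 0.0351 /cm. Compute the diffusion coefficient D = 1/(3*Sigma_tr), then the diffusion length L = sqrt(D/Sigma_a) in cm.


D = 1 / (3 * Sigma_tr) = 1 / (3 * 1.369) = 0.2434867 cm
L = sqrt(D / Sigma_a)
L = sqrt(0.2434867 / 0.0351)
L = 2.6338 cm

2.6338


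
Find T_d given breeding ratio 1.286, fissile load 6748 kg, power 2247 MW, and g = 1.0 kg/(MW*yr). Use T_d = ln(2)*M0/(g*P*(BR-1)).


Breeding gain G = BR - 1 = 1.286 - 1 = 0.286
Fissile production rate = g * P * G = 1.0 * 2247 * 0.286 = 642.642 kg/yr
T_d = ln(2) * M0 / (g * P * G)
T_d = ln(2) * 6748 / 642.642 = 7.2783 yr

7.2783


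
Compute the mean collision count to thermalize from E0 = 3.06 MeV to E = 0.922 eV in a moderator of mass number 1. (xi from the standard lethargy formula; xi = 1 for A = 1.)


xi = 1 + (A-1)^2/(2A)*ln((A-1)/(A+1)) = 1 (for A = 1)
n = ln(E0/E) / xi
n = ln(3.06e6 / 0.922) / 1
n = ln(3.318872e+06) / 1 = 15.015

15.015


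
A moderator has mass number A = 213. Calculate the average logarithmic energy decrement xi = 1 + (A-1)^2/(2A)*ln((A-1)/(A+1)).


xi = 1 + (A-1)^2/(2A) * ln((A-1)/(A+1))
xi = 1 + (213-1)^2/(2*213) * ln((213-1)/(213 +1))
xi = 0.0093604

0.0093604


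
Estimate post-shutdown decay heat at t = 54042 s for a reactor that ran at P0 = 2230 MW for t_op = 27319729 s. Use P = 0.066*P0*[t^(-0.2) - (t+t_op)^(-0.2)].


P/P0 = 0.066 * [t^(-0.2) - (t + t_op)^(-0.2)]
P/P0 = 0.066 * [54042^(-0.2) - (54042 + 27319729)^(-0.2)]
P/P0 = 0.066 * [0.1130977 - 0.03254866] = 0.005316237
P = 2230 * 0.005316237 = 11.855 MW

11.855


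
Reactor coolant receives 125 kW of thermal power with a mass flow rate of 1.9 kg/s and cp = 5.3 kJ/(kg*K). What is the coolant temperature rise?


dT = Q / (m_dot * cp)
dT = 125 / (1.9 * 5.3)
dT = 12.413 C

12.413


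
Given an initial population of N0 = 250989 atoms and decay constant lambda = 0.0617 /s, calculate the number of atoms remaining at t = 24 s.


N = N0 * exp(-lambda * t)
N = 250989 * exp(-0.0617 * 24)
N = 57089

57089


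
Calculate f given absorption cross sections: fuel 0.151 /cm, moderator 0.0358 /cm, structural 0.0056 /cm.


f = Sigma_a_fuel / (Sigma_a_fuel + Sigma_a_mod + Sigma_a_other)
f = 0.151 / (0.151 + 0.0358 + 0.0056)
f = 0.78482

0.78482


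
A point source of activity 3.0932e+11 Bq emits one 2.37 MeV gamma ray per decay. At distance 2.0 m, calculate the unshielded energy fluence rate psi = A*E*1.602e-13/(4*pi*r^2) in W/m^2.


psi = A * E * 1.602e-13 / (4*pi*r^2)
psi = 3.0932e+11 * 2.37 * 1.602e-13 / (4*pi*2.0^2)
psi = 0.0023364 W/m^2

0.0023364


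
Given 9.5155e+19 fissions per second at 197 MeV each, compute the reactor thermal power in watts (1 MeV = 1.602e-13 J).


P = fission_rate * E_MeV * 1.602e-13
P = 9.5155e+19 * 197 * 1.602e-13
P = 3.0030e+09 W

3.0030e+09


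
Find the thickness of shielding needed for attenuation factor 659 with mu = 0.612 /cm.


x = ln(factor) / mu
x = ln(659) / 0.612
x = 10.606 cm

10.606


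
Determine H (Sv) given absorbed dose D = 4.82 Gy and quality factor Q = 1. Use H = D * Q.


H = D * Q
H = 4.82 * 1
H = 4.8200 Sv

4.8200


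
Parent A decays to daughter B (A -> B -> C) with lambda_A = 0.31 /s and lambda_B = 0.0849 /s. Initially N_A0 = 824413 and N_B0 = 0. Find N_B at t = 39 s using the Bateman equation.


N_B(t) = lambda_A * N_A0 / (lambda_B - lambda_A) * [exp(-lambda_A*t) - exp(-lambda_B*t)]
exp(-0.31*39) = 5.615387e-06; exp(-0.0849*39) = 0.03647603
N_B = 0.31 * 824413 / (0.0849 - 0.31) * (5.615387e-06 - 0.03647603)
N_B = 41407

41407


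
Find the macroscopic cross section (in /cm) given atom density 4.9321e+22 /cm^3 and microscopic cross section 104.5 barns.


Sigma = N * sigma_barns * 1e-24
Sigma = 4.9321e+22 * 104.5 * 1e-24
Sigma = 5.1540 /cm

5.1540


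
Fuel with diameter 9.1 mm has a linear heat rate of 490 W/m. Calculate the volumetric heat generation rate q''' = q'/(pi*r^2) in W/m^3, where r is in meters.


r = D / 2 / 1000 = 9.1 / 2 / 1000 = 0.00455 m
q''' = q' / (pi * r^2)
q''' = 490 / (pi * 0.00455^2)
q''' = 7.5340e+06 W/m^3

7.5340e+06


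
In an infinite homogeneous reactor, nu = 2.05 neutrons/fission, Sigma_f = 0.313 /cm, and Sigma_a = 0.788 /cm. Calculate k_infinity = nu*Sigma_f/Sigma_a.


k_inf = nu * Sigma_f / Sigma_a
k_inf = 2.05 * 0.313 / 0.788
k_inf = 0.81428

0.81428


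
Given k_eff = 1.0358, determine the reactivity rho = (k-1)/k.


rho = (k_eff - 1) / k_eff
rho = (1.0358 - 1) / 1.0358
rho = 0.034563

0.034563


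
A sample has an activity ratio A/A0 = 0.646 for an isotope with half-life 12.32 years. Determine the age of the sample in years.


lambda = ln(2) / t_half = ln(2) / 12.32 = 0.05626195 /yr
t = -ln(A/A0) / lambda
t = -ln(0.646) / 0.05626195
t = 7.7665 yr

7.7665


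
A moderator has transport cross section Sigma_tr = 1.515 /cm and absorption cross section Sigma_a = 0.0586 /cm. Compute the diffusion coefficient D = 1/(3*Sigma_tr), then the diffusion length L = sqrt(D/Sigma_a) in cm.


D = 1 / (3 * Sigma_tr) = 1 / (3 * 1.515) = 0.2200220 cm
L = sqrt(D / Sigma_a)
L = sqrt(0.2200220 / 0.0586)
L = 1.9377 cm

1.9377


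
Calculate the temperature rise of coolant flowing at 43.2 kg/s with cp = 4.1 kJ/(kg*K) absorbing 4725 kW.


dT = Q / (m_dot * cp)
dT = 4725 / (43.2 * 4.1)
dT = 26.677 C

26.677


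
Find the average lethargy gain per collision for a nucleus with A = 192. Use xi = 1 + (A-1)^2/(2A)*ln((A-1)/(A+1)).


xi = 1 + (A-1)^2/(2A) * ln((A-1)/(A+1))
xi = 1 + (192-1)^2/(2*192) * ln((192-1)/(192 +1))
xi = 0.010381

0.010381


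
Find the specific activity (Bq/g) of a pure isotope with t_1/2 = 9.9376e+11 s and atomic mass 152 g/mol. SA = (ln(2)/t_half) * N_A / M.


lambda = ln(2) / t_half = ln(2) / 9.9376e+11 = 6.974996e-13 /s
SA = lambda * N_A / M
SA = 6.974996e-13 * 6.022e23 / 152
SA = 2.7634e+09 Bq/g

2.7634e+09


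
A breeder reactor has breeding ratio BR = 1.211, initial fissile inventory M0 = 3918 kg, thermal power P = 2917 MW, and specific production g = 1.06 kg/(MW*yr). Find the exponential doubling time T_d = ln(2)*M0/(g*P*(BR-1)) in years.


Breeding gain G = BR - 1 = 1.211 - 1 = 0.211
Fissile production rate = g * P * G = 1.06 * 2917 * 0.211 = 652.41622 kg/yr
T_d = ln(2) * M0 / (g * P * G)
T_d = ln(2) * 3918 / 652.41622 = 4.1626 yr

4.1626


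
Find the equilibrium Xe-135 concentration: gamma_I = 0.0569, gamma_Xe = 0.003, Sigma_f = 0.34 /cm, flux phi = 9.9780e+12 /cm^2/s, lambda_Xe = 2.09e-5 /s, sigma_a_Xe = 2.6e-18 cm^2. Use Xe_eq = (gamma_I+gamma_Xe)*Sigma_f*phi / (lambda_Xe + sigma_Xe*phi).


Xe_eq = (gamma_I + gamma_Xe) * Sigma_f * phi / (lambda_Xe + sigma_Xe * phi)
Numerator = (0.0569 + 0.003) * 0.34 * 9.9780e+12 = 2.032119e+11
Denominator = 2.09e-5 + 2.6e-18 * 9.9780e+12 = 4.684280e-05
Xe_eq = 2.032119e+11 / 4.684280e-05 = 4.3382e+15 /cm^3

4.3382e+15


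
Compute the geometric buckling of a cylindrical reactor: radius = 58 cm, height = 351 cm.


B^2 = (2.405/R)^2 + (pi/H)^2
B^2 = (2.405/58)^2 + (pi/351)^2
B^2 = 0.0017995 /cm^2

0.0017995


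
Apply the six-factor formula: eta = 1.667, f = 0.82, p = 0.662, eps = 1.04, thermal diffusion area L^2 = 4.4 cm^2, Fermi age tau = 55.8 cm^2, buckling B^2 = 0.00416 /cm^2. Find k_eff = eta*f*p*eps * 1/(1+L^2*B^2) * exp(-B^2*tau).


k_inf = eta*f*p*eps = 1.667*0.82*0.662*1.04 = 0.9411109
P_TNL = 1/(1 + L^2*B^2) = 1/(1 + 4.4*0.00416) = 0.9820250
P_FNL = exp(-B^2*tau) = exp(-0.00416*55.8) = 0.7928446
k_eff = k_inf * P_TNL * P_FNL = 0.9411109 * 0.9820250 * 0.7928446
k_eff = 0.73274

0.73274


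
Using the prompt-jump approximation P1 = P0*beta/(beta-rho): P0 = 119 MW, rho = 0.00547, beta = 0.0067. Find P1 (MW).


P1/P0 = beta / (beta - rho)
P1/P0 = 0.0067 / (0.0067 - 0.00547) = 5.447154
P1 = 119 * 5.447154 = 648.21 MW

648.21


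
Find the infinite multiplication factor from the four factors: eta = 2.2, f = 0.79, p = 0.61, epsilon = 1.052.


k_inf = eta * f * p * epsilon
k_inf = 2.2 * 0.79 * 0.61 * 1.052
k_inf = 1.1153

1.1153


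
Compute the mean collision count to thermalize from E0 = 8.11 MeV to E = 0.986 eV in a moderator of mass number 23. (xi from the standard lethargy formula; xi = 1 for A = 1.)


xi = 1 + (A-1)^2/(2A)*ln((A-1)/(A+1)) = 0.08448899 (for A = 23)
n = ln(E0/E) / xi
n = ln(8.11e6 / 0.986) / 0.08448899
n = ln(8.225152e+06) / 0.08448899 = 188.46

188.46


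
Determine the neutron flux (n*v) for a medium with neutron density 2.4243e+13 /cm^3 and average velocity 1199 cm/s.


phi = n * v
phi = 2.4243e+13 * 1199
phi = 2.9067e+16 /cm^2/s

2.9067e+16


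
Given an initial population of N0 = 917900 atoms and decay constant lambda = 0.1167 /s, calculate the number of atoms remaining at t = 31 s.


N = N0 * exp(-lambda * t)
N = 917900 * exp(-0.1167 * 31)
N = 24640

24640


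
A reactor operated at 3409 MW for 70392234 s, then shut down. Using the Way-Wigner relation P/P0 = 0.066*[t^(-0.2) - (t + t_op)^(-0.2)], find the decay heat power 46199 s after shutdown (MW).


P/P0 = 0.066 * [t^(-0.2) - (t + t_op)^(-0.2)]
P/P0 = 0.066 * [46199^(-0.2) - (46199 + 70392234)^(-0.2)]
P/P0 = 0.066 * [0.1167007 - 0.02694251] = 0.005924041
P = 3409 * 0.005924041 = 20.195 MW

20.195


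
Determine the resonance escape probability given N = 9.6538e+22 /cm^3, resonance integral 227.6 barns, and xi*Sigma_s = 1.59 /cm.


p = exp(-N * I * 1e-24 / (xi*Sigma_s))
p = exp(-9.6538e+22 * 227.6 * 1e-24 / 1.59)
p = 9.9662e-07

9.9662e-07


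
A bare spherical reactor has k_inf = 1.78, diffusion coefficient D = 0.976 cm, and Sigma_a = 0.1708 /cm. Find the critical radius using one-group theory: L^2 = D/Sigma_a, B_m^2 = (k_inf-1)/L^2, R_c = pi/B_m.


L^2 = D / Sigma_a = 0.976 / 0.1708 = 5.714286 cm^2
B_m^2 = (k_inf - 1) / L^2 = (1.78 - 1) / 5.714286 = 0.1365000 /cm^2
For a bare sphere: B_g = pi/R, so R_c = pi / sqrt(B_m^2)
R_c = pi / sqrt(0.1365000) = 8.5032 cm

8.5032


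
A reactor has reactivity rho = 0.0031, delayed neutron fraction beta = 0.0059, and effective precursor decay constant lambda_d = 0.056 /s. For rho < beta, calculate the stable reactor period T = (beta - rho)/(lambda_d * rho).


T = (beta - rho) / (lambda_d * rho)
T = (0.0059 - 0.0031) / (0.056 * 0.0031)
T = 16.129 s

16.129


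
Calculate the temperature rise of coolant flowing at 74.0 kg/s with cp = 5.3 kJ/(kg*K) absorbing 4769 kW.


dT = Q / (m_dot * cp)
dT = 4769 / (74.0 * 5.3)
dT = 12.160 C

12.160


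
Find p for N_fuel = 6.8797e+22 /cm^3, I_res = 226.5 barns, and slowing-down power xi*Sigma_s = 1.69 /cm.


p = exp(-N * I * 1e-24 / (xi*Sigma_s))
p = exp(-6.8797e+22 * 226.5 * 1e-24 / 1.69)
p = 9.8996e-05

9.8996e-05


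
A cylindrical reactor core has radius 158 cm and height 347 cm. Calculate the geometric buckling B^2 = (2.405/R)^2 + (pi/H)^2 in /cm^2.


B^2 = (2.405/R)^2 + (pi/H)^2
B^2 = (2.405/158)^2 + (pi/347)^2
B^2 = 3.1366e-04 /cm^2

3.1366e-04


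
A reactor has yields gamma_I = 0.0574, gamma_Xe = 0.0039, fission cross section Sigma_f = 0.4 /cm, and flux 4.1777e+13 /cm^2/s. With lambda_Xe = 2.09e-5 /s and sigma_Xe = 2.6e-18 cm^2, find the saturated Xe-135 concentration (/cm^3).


Xe_eq = (gamma_I + gamma_Xe) * Sigma_f * phi / (lambda_Xe + sigma_Xe * phi)
Numerator = (0.0574 + 0.0039) * 0.4 * 4.1777e+13 = 1.024372e+12
Denominator = 2.09e-5 + 2.6e-18 * 4.1777e+13 = 1.295202e-04
Xe_eq = 1.024372e+12 / 1.295202e-04 = 7.9090e+15 /cm^3

7.9090e+15


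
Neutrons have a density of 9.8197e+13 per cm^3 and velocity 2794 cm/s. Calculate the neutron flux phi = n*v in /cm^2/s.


phi = n * v
phi = 9.8197e+13 * 2794
phi = 2.7436e+17 /cm^2/s

2.7436e+17


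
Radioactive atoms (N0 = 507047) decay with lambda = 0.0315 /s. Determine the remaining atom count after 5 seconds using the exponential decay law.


N = N0 * exp(-lambda * t)
N = 507047 * exp(-0.0315 * 5)
N = 433158

433158


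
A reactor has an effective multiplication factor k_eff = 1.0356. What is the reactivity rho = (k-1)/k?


rho = (k_eff - 1) / k_eff
rho = (1.0356 - 1) / 1.0356
rho = 0.034376

0.034376


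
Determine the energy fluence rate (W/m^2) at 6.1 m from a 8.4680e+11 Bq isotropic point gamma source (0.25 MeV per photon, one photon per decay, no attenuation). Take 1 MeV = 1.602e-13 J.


psi = A * E * 1.602e-13 / (4*pi*r^2)
psi = 8.4680e+11 * 0.25 * 1.602e-13 / (4*pi*6.1^2)
psi = 7.2529e-05 W/m^2

7.2529e-05


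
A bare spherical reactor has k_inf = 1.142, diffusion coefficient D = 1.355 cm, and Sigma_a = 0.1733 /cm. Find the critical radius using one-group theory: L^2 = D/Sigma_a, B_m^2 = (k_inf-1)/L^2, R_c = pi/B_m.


L^2 = D / Sigma_a = 1.355 / 0.1733 = 7.818811 cm^2
B_m^2 = (k_inf - 1) / L^2 = (1.142 - 1) / 7.818811 = 0.01816133 /cm^2
For a bare sphere: B_g = pi/R, so R_c = pi / sqrt(B_m^2)
R_c = pi / sqrt(0.01816133) = 23.312 cm

23.312


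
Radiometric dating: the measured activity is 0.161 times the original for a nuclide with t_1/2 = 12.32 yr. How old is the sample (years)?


lambda = ln(2) / t_half = ln(2) / 12.32 = 0.05626195 /yr
t = -ln(A/A0) / lambda
t = -ln(0.161) / 0.05626195
t = 32.462 yr

32.462


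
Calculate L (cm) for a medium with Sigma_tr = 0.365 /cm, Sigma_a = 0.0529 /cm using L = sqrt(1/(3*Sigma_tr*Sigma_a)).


D = 1 / (3 * Sigma_tr) = 1 / (3 * 0.365) = 0.9132420 cm
L = sqrt(D / Sigma_a)
L = sqrt(0.9132420 / 0.0529)
L = 4.1549 cm

4.1549


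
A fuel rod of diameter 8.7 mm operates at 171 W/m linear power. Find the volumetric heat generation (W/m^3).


r = D / 2 / 1000 = 8.7 / 2 / 1000 = 0.00435 m
q''' = q' / (pi * r^2)
q''' = 171 / (pi * 0.00435^2)
q''' = 2.8765e+06 W/m^3

2.8765e+06


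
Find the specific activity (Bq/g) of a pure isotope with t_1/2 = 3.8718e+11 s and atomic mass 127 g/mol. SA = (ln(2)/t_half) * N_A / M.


lambda = ln(2) / t_half = ln(2) / 3.8718e+11 = 1.790245e-12 /s
SA = lambda * N_A / M
SA = 1.790245e-12 * 6.022e23 / 127
SA = 8.4889e+09 Bq/g

8.4889e+09


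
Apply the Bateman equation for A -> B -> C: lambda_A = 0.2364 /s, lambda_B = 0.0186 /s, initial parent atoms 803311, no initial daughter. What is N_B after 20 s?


N_B(t) = lambda_A * N_A0 / (lambda_B - lambda_A) * [exp(-lambda_A*t) - exp(-lambda_B*t)]
exp(-0.2364*20) = 0.008844142; exp(-0.0186*20) = 0.6893542
N_B = 0.2364 * 803311 / (0.0186 - 0.2364) * (0.008844142 - 0.6893542)
N_B = 593346

593346


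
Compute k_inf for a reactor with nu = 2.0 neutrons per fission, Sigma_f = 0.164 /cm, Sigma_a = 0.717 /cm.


k_inf = nu * Sigma_f / Sigma_a
k_inf = 2.0 * 0.164 / 0.717
k_inf = 0.45746

0.45746


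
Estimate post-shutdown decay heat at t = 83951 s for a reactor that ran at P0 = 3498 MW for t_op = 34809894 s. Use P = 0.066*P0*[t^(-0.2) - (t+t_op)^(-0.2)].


P/P0 = 0.066 * [t^(-0.2) - (t + t_op)^(-0.2)]
P/P0 = 0.066 * [83951^(-0.2) - (83951 + 34809894)^(-0.2)]
P/P0 = 0.066 * [0.1035607 - 0.03100632] = 0.004788589
P = 3498 * 0.004788589 = 16.750 MW

16.750


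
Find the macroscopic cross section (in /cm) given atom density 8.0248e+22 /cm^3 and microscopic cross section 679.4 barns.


Sigma = N * sigma_barns * 1e-24
Sigma = 8.0248e+22 * 679.4 * 1e-24
Sigma = 54.520 /cm

54.520


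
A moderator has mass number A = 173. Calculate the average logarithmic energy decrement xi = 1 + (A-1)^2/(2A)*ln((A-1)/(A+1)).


xi = 1 + (A-1)^2/(2A) * ln((A-1)/(A+1))
xi = 1 + (173-1)^2/(2*173) * ln((173-1)/(173 +1))
xi = 0.011516

0.011516


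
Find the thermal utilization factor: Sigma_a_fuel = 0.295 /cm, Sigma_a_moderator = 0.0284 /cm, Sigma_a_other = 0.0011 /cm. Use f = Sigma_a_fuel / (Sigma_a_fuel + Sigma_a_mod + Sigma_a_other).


f = Sigma_a_fuel / (Sigma_a_fuel + Sigma_a_mod + Sigma_a_other)
f = 0.295 / (0.295 + 0.0284 + 0.0011)
f = 0.90909

0.90909


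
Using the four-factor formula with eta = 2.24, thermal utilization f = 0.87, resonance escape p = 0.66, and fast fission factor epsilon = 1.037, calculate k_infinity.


k_inf = eta * f * p * epsilon
k_inf = 2.24 * 0.87 * 0.66 * 1.037
k_inf = 1.3338

1.3338


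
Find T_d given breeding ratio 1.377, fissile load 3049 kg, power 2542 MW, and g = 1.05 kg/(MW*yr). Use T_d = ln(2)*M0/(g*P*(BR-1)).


Breeding gain G = BR - 1 = 1.377 - 1 = 0.377
Fissile production rate = g * P * G = 1.05 * 2542 * 0.377 = 1006.2507 kg/yr
T_d = ln(2) * M0 / (g * P * G)
T_d = ln(2) * 3049 / 1006.2507 = 2.1003 yr

2.1003


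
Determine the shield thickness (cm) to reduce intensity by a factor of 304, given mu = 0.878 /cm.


x = ln(factor) / mu
x = ln(304) / 0.878
x = 6.5114 cm

6.5114


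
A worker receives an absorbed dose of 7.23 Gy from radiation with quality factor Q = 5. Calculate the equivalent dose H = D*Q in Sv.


H = D * Q
H = 7.23 * 5
H = 36.150 Sv

36.150


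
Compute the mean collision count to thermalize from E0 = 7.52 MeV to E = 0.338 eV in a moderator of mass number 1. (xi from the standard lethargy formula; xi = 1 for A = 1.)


xi = 1 + (A-1)^2/(2A)*ln((A-1)/(A+1)) = 1 (for A = 1)
n = ln(E0/E) / xi
n = ln(7.52e6 / 0.338) / 1
n = ln(2.224852e+07) / 1 = 16.918

16.918


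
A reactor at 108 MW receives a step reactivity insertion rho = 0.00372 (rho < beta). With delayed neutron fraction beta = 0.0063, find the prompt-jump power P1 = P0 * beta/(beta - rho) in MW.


P1/P0 = beta / (beta - rho)
P1/P0 = 0.0063 / (0.0063 - 0.00372) = 2.441860
P1 = 108 * 2.441860 = 263.72 MW

263.72


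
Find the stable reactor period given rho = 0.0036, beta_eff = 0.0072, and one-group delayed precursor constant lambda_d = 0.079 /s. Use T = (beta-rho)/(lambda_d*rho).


T = (beta - rho) / (lambda_d * rho)
T = (0.0072 - 0.0036) / (0.079 * 0.0036)
T = 12.658 s

12.658


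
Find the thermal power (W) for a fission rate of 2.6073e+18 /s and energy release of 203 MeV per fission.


P = fission_rate * E_MeV * 1.602e-13
P = 2.6073e+18 * 203 * 1.602e-13
P = 8.4791e+07 W

8.4791e+07


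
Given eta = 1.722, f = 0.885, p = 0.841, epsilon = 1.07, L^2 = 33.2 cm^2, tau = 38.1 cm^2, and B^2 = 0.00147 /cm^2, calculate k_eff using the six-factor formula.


k_inf = eta*f*p*eps = 1.722*0.885*0.841*1.07 = 1.371375
P_TNL = 1/(1 + L^2*B^2) = 1/(1 + 33.2*0.00147) = 0.9534670
P_FNL = exp(-B^2*tau) = exp(-0.00147*38.1) = 0.9455325
k_eff = k_inf * P_TNL * P_FNL = 1.371375 * 0.9534670 * 0.9455325
k_eff = 1.2363

1.2363


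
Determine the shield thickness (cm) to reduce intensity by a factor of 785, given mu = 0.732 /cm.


x = ln(factor) / mu
x = ln(785) / 0.732
x = 9.1061 cm

9.1061


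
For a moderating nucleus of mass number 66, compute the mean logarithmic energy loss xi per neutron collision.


xi = 1 + (A-1)^2/(2A) * ln((A-1)/(A+1))
xi = 1 + (66-1)^2/(2*66) * ln((66-1)/(66 +1))
xi = 0.029999

0.029999


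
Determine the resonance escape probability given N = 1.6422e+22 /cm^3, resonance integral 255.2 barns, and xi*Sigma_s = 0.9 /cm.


p = exp(-N * I * 1e-24 / (xi*Sigma_s))
p = exp(-1.6422e+22 * 255.2 * 1e-24 / 0.9)
p = 0.0094992

0.0094992


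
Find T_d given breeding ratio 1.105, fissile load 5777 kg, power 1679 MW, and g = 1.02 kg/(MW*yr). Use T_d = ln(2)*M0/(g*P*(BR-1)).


Breeding gain G = BR - 1 = 1.105 - 1 = 0.105
Fissile production rate = g * P * G = 1.02 * 1679 * 0.105 = 179.8209 kg/yr
T_d = ln(2) * M0 / (g * P * G)
T_d = ln(2) * 5777 / 179.8209 = 22.268 yr

22.268


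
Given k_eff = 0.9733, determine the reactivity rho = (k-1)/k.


rho = (k_eff - 1) / k_eff
rho = (0.9733 - 1) / 0.9733
rho = -0.027432

-0.027432


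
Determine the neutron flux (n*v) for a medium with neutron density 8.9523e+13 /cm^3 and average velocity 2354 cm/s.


phi = n * v
phi = 8.9523e+13 * 2354
phi = 2.1074e+17 /cm^2/s

2.1074e+17


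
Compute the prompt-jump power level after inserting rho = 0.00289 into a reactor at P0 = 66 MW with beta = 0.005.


P1/P0 = beta / (beta - rho)
P1/P0 = 0.005 / (0.005 - 0.00289) = 2.369668
P1 = 66 * 2.369668 = 156.40 MW

156.40


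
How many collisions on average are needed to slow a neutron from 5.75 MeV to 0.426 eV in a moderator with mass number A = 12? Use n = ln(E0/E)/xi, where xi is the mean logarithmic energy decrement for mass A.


xi = 1 + (A-1)^2/(2A)*ln((A-1)/(A+1)) = 0.1577690 (for A = 12)
n = ln(E0/E) / xi
n = ln(5.75e6 / 0.426) / 0.1577690
n = ln(1.349765e+07) / 0.1577690 = 104.06

104.06


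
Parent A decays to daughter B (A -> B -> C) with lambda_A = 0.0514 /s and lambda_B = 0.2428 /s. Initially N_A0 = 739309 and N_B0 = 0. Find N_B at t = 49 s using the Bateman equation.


N_B(t) = lambda_A * N_A0 / (lambda_B - lambda_A) * [exp(-lambda_A*t) - exp(-lambda_B*t)]
exp(-0.0514*49) = 0.08057233; exp(-0.2428*49) = 6.809445e-06
N_B = 0.0514 * 739309 / (0.2428 - 0.0514) * (0.08057233 - 6.809445e-06)
N_B = 15995

15995


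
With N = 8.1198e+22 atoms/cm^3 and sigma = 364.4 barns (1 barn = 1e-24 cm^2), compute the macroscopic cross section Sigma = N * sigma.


Sigma = N * sigma_barns * 1e-24
Sigma = 8.1198e+22 * 364.4 * 1e-24
Sigma = 29.589 /cm

29.589


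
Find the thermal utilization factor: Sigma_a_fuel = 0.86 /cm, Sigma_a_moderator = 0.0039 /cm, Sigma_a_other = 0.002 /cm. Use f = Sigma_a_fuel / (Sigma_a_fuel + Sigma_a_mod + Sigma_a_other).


f = Sigma_a_fuel / (Sigma_a_fuel + Sigma_a_mod + Sigma_a_other)
f = 0.86 / (0.86 + 0.0039 + 0.002)
f = 0.99319

0.99319


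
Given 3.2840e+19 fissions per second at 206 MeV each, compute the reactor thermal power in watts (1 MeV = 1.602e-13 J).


P = fission_rate * E_MeV * 1.602e-13
P = 3.2840e+19 * 206 * 1.602e-13
P = 1.0838e+09 W

1.0838e+09


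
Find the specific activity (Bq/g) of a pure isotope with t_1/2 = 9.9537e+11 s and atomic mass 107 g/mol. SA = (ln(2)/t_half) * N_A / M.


lambda = ln(2) / t_half = ln(2) / 9.9537e+11 = 6.963714e-13 /s
SA = lambda * N_A / M
SA = 6.963714e-13 * 6.022e23 / 107
SA = 3.9192e+09 Bq/g

3.9192e+09


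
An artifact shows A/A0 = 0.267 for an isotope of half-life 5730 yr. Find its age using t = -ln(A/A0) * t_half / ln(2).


lambda = ln(2) / t_half = ln(2) / 5730 = 1.209681e-04 /yr
t = -ln(A/A0) / lambda
t = -ln(0.267) / 1.209681e-04
t = 10916 yr

10916


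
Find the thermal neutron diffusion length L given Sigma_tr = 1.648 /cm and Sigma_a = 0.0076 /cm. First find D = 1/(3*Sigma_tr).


D = 1 / (3 * Sigma_tr) = 1 / (3 * 1.648) = 0.2022654 cm
L = sqrt(D / Sigma_a)
L = sqrt(0.2022654 / 0.0076)
L = 5.1589 cm

5.1589


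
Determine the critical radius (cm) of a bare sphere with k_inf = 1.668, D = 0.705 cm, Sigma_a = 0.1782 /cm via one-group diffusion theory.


L^2 = D / Sigma_a = 0.705 / 0.1782 = 3.956229 cm^2
B_m^2 = (k_inf - 1) / L^2 = (1.668 - 1) / 3.956229 = 0.1688477 /cm^2
For a bare sphere: B_g = pi/R, so R_c = pi / sqrt(B_m^2)
R_c = pi / sqrt(0.1688477) = 7.6454 cm

7.6454


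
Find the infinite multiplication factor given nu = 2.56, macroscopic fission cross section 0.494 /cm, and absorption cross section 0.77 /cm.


k_inf = nu * Sigma_f / Sigma_a
k_inf = 2.56 * 0.494 / 0.77
k_inf = 1.6424

1.6424


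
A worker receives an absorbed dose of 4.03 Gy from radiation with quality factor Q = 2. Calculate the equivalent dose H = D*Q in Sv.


H = D * Q
H = 4.03 * 2
H = 8.0600 Sv

8.0600


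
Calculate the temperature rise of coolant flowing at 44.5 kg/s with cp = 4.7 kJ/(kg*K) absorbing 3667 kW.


dT = Q / (m_dot * cp)
dT = 3667 / (44.5 * 4.7)
dT = 17.533 C

17.533


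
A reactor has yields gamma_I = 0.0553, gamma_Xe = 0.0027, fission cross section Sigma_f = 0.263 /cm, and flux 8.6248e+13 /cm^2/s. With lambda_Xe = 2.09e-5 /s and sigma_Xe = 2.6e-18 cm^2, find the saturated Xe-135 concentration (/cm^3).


Xe_eq = (gamma_I + gamma_Xe) * Sigma_f * phi / (lambda_Xe + sigma_Xe * phi)
Numerator = (0.0553 + 0.0027) * 0.263 * 8.6248e+13 = 1.315627e+12
Denominator = 2.09e-5 + 2.6e-18 * 8.6248e+13 = 2.451448e-04
Xe_eq = 1.315627e+12 / 2.451448e-04 = 5.3667e+15 /cm^3

5.3667e+15


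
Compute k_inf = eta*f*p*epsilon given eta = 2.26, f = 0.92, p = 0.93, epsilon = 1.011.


k_inf = eta * f * p * epsilon
k_inf = 2.26 * 0.92 * 0.93 * 1.011
k_inf = 1.9549

1.9549


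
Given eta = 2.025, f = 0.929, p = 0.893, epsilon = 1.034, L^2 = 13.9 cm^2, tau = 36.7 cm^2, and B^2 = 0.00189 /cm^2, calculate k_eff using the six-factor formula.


k_inf = eta*f*p*eps = 2.025*0.929*0.893*1.034 = 1.737052
P_TNL = 1/(1 + L^2*B^2) = 1/(1 + 13.9*0.00189) = 0.9744015
P_FNL = exp(-B^2*tau) = exp(-0.00189*36.7) = 0.9329879
k_eff = k_inf * P_TNL * P_FNL = 1.737052 * 0.9744015 * 0.9329879
k_eff = 1.5792

1.5792


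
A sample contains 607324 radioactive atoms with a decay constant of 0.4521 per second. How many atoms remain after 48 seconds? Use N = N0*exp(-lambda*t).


N = N0 * exp(-lambda * t)
N = 607324 * exp(-0.4521 * 48)
N = 2.2850e-04

2.2850e-04
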